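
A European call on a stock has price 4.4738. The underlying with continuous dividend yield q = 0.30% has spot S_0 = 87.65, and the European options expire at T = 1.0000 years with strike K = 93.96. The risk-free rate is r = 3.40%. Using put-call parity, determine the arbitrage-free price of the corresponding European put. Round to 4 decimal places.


Put-call parity: C - P = S_0 * exp(-qT) - K * exp(-rT).
S_0 * exp(-qT) = 87.6500 * 0.99700450 = 87.38744403
K * exp(-rT) = 93.9600 * 0.96657150 = 90.81905858
P = C - S*exp(-qT) + K*exp(-rT)
P = 4.4738 - 87.38744403 + 90.81905858 = 7.9054

Answer: Put price = 7.9054


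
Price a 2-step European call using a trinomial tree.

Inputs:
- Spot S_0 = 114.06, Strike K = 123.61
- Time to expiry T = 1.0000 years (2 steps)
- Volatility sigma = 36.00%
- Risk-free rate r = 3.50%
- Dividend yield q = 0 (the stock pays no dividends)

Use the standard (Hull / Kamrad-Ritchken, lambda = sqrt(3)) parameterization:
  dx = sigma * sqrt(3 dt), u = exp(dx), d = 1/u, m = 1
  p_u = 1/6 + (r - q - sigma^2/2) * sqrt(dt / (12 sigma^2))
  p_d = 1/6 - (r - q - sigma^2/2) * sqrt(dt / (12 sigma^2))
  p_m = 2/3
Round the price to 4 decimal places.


dt = T/N = 0.500000; dx = sigma*sqrt(3*dt) = 0.440908
u = exp(dx) = 1.554118; d = 1/u = 0.643452
p_u = 0.149770, p_m = 0.666667, p_d = 0.183564
Discount per step: exp(-r*dt) = 0.982652
Stock lattice S(k, j) with j the centered position index:
  k=0: S(0,+0) = 114.0600
  k=1: S(1,-1) = 73.3921; S(1,+0) = 114.0600; S(1,+1) = 177.2627
  k=2: S(2,-2) = 47.2243; S(2,-1) = 73.3921; S(2,+0) = 114.0600; S(2,+1) = 177.2627; S(2,+2) = 275.4871
Terminal payoffs V(N, j) = max(S_T - K, 0):
  V(2,-2) = 0.000000; V(2,-1) = 0.000000; V(2,+0) = 0.000000; V(2,+1) = 53.652694; V(2,+2) = 151.877136
Backward induction: V(k, j) = exp(-r*dt) * [p_u * V(k+1, j+1) + p_m * V(k+1, j) + p_d * V(k+1, j-1)]
  V(1,-1) = exp(-r*dt) * [p_u*0.000000 + p_m*0.000000 + p_d*0.000000] = 0.000000
  V(1,+0) = exp(-r*dt) * [p_u*53.652694 + p_m*0.000000 + p_d*0.000000] = 7.896150
  V(1,+1) = exp(-r*dt) * [p_u*151.877136 + p_m*53.652694 + p_d*0.000000] = 57.499954
  V(0,+0) = exp(-r*dt) * [p_u*57.499954 + p_m*7.896150 + p_d*0.000000] = 13.635137

Answer: Price = V(0,0) = 13.6351


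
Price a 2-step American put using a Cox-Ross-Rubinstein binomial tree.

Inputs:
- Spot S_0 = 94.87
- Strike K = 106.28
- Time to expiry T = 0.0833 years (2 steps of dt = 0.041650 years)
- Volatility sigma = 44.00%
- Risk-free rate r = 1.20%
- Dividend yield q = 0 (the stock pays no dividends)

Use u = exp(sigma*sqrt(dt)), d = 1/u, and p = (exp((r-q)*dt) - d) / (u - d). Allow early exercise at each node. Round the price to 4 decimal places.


Answer: Price = V(0,0) = 13.0034

Derivation:
dt = T/N = 0.041650
u = exp(sigma*sqrt(dt)) = 1.093952; d = 1/u = 0.914117
p = (exp((r-q)*dt) - d) / (u - d) = 0.480346
Discount per step: exp(-r*dt) = 0.999500
Stock lattice S(k, i) with i counting down-moves:
  k=0: S(0,0) = 94.8700
  k=1: S(1,0) = 103.7832; S(1,1) = 86.7223
  k=2: S(2,0) = 113.5338; S(2,1) = 94.8700; S(2,2) = 79.2743
Terminal payoffs V(N, i) = max(K - S_T, 0):
  V(2,0) = 0.000000; V(2,1) = 11.410000; V(2,2) = 27.005682
Backward induction: V(k, i) = exp(-r*dt) * [p * V(k+1, i) + (1-p) * V(k+1, i+1)]; then take max(V_cont, immediate exercise) for American.
  V(1,0) = exp(-r*dt) * [p*0.000000 + (1-p)*11.410000] = 5.926291; exercise = 2.496791; V(1,0) = max -> 5.926291
  V(1,1) = exp(-r*dt) * [p*11.410000 + (1-p)*27.005682] = 19.504611; exercise = 19.557716; V(1,1) = max -> 19.557716
  V(0,0) = exp(-r*dt) * [p*5.926291 + (1-p)*19.557716] = 13.003418; exercise = 11.410000; V(0,0) = max -> 13.003418


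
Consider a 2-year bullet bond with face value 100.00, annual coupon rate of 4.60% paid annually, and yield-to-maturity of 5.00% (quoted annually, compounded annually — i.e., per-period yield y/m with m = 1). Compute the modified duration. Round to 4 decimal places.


Coupon per period c = face * coupon_rate / m = 4.600000
Periods per year m = 1; per-period yield y/m = 0.050000
Number of cashflows N = 2
Cashflows (t years, CF_t, discount factor 1/(1+y/m)^(m*t), PV):
  t = 1.0000: CF_t = 4.600000, DF = 0.952381, PV = 4.380952
  t = 2.0000: CF_t = 104.600000, DF = 0.907029, PV = 94.875283
Price P = sum_t PV_t = 99.256236
First compute Macaulay numerator sum_t t * PV_t:
  t * PV_t at t = 1.0000: 4.380952
  t * PV_t at t = 2.0000: 189.750567
Macaulay duration D = 194.131519 / 99.256236 = 1.955862
Modified duration = D / (1 + y/m) = 1.955862 / (1 + 0.050000) = 1.862726

Answer: Modified duration = 1.8627


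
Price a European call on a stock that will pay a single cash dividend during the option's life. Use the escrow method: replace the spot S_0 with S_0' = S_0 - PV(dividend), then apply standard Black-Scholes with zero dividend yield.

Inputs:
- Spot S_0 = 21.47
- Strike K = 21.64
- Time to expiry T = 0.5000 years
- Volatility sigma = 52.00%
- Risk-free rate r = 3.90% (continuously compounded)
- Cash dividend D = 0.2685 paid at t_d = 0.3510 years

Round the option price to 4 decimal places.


Answer: Price = 3.0859

Derivation:
PV(D) = D * exp(-r * t_d) = 0.2685 * 0.98640427 = 0.26484955
S_0' = S_0 - PV(D) = 21.4700 - 0.26484955 = 21.20515045
d1 = (ln(S_0'/K) + (r + sigma^2/2)*T) / (sigma*sqrt(T)) = 0.18167380
d2 = d1 - sigma*sqrt(T) = -0.18602172
exp(-rT) = 0.98068890
N(d1) = 0.57208064; N(d2) = 0.42621386
C = S_0' * N(d1) - K * exp(-rT) * N(d2) = 21.20515045 * 0.57208064 - 21.6400 * 0.98068890 * 0.42621386 = 3.0859


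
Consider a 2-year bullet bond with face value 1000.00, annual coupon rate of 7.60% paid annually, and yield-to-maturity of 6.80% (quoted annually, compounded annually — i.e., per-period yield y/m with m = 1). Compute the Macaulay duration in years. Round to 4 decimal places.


Coupon per period c = face * coupon_rate / m = 76.000000
Periods per year m = 1; per-period yield y/m = 0.068000
Number of cashflows N = 2
Cashflows (t years, CF_t, discount factor 1/(1+y/m)^(m*t), PV):
  t = 1.0000: CF_t = 76.000000, DF = 0.936330, PV = 71.161049
  t = 2.0000: CF_t = 1076.000000, DF = 0.876713, PV = 943.343293
Price P = sum_t PV_t = 1014.504341
Macaulay numerator sum_t t * PV_t:
  t * PV_t at t = 1.0000: 71.161049
  t * PV_t at t = 2.0000: 1886.686586
Macaulay duration D = (sum_t t * PV_t) / P = 1957.847634 / 1014.504341 = 1.929856

Answer: Macaulay duration = 1.9299 years


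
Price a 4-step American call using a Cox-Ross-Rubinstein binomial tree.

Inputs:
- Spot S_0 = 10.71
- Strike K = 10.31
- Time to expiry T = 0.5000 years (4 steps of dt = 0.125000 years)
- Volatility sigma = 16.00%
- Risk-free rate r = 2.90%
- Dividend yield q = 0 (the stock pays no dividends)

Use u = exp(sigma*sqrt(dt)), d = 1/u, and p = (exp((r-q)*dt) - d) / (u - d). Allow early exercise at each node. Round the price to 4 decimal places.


Answer: Price = V(0,0) = 0.8131

Derivation:
dt = T/N = 0.125000
u = exp(sigma*sqrt(dt)) = 1.058199; d = 1/u = 0.945002
p = (exp((r-q)*dt) - d) / (u - d) = 0.517943
Discount per step: exp(-r*dt) = 0.996382
Stock lattice S(k, i) with i counting down-moves:
  k=0: S(0,0) = 10.7100
  k=1: S(1,0) = 11.3333; S(1,1) = 10.1210
  k=2: S(2,0) = 11.9929; S(2,1) = 10.7100; S(2,2) = 9.5643
  k=3: S(3,0) = 12.6909; S(3,1) = 11.3333; S(3,2) = 10.1210; S(3,3) = 9.0383
  k=4: S(4,0) = 13.4295; S(4,1) = 11.9929; S(4,2) = 10.7100; S(4,3) = 9.5643; S(4,4) = 8.5412
Terminal payoffs V(N, i) = max(S_T - K, 0):
  V(4,0) = 3.119477; V(4,1) = 1.682902; V(4,2) = 0.400000; V(4,3) = 0.000000; V(4,4) = 0.000000
Backward induction: V(k, i) = exp(-r*dt) * [p * V(k+1, i) + (1-p) * V(k+1, i+1)]; then take max(V_cont, immediate exercise) for American.
  V(3,0) = exp(-r*dt) * [p*3.119477 + (1-p)*1.682902] = 2.418185; exercise = 2.380879; V(3,0) = max -> 2.418185
  V(3,1) = exp(-r*dt) * [p*1.682902 + (1-p)*0.400000] = 1.060619; exercise = 1.023313; V(3,1) = max -> 1.060619
  V(3,2) = exp(-r*dt) * [p*0.400000 + (1-p)*0.000000] = 0.206428; exercise = 0.000000; V(3,2) = max -> 0.206428
  V(3,3) = exp(-r*dt) * [p*0.000000 + (1-p)*0.000000] = 0.000000; exercise = 0.000000; V(3,3) = max -> 0.000000
  V(2,0) = exp(-r*dt) * [p*2.418185 + (1-p)*1.060619] = 1.757379; exercise = 1.682902; V(2,0) = max -> 1.757379
  V(2,1) = exp(-r*dt) * [p*1.060619 + (1-p)*0.206428] = 0.646503; exercise = 0.400000; V(2,1) = max -> 0.646503
  V(2,2) = exp(-r*dt) * [p*0.206428 + (1-p)*0.000000] = 0.106531; exercise = 0.000000; V(2,2) = max -> 0.106531
  V(1,0) = exp(-r*dt) * [p*1.757379 + (1-p)*0.646503] = 1.217453; exercise = 1.023313; V(1,0) = max -> 1.217453
  V(1,1) = exp(-r*dt) * [p*0.646503 + (1-p)*0.106531] = 0.384808; exercise = 0.000000; V(1,1) = max -> 0.384808
  V(0,0) = exp(-r*dt) * [p*1.217453 + (1-p)*0.384808] = 0.813118; exercise = 0.400000; V(0,0) = max -> 0.813118


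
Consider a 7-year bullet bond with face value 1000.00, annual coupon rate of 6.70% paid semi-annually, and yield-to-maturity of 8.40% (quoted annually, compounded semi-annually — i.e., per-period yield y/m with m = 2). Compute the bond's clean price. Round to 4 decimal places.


Answer: Price = 911.3874

Derivation:
Coupon per period c = face * coupon_rate / m = 33.500000
Periods per year m = 2; per-period yield y/m = 0.042000
Number of cashflows N = 14
Cashflows (t years, CF_t, discount factor 1/(1+y/m)^(m*t), PV):
  t = 0.5000: CF_t = 33.500000, DF = 0.959693, PV = 32.149712
  t = 1.0000: CF_t = 33.500000, DF = 0.921010, PV = 30.853850
  t = 1.5000: CF_t = 33.500000, DF = 0.883887, PV = 29.610221
  t = 2.0000: CF_t = 33.500000, DF = 0.848260, PV = 28.416719
  t = 2.5000: CF_t = 33.500000, DF = 0.814069, PV = 27.271323
  t = 3.0000: CF_t = 33.500000, DF = 0.781257, PV = 26.172095
  t = 3.5000: CF_t = 33.500000, DF = 0.749766, PV = 25.117174
  t = 4.0000: CF_t = 33.500000, DF = 0.719545, PV = 24.104774
  t = 4.5000: CF_t = 33.500000, DF = 0.690543, PV = 23.133180
  t = 5.0000: CF_t = 33.500000, DF = 0.662709, PV = 22.200749
  t = 5.5000: CF_t = 33.500000, DF = 0.635997, PV = 21.305901
  t = 6.0000: CF_t = 33.500000, DF = 0.610362, PV = 20.447122
  t = 6.5000: CF_t = 33.500000, DF = 0.585760, PV = 19.622957
  t = 7.0000: CF_t = 1033.500000, DF = 0.562150, PV = 580.981650
Price P = sum_t PV_t = 911.387427


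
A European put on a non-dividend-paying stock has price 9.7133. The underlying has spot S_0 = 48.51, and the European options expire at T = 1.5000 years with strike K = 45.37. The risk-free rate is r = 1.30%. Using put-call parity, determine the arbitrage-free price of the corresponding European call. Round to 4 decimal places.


Answer: Call price = 13.7294

Derivation:
Put-call parity: C - P = S_0 * exp(-qT) - K * exp(-rT).
S_0 * exp(-qT) = 48.5100 * 1.00000000 = 48.51000000
K * exp(-rT) = 45.3700 * 0.98068890 = 44.49385517
C = P + S*exp(-qT) - K*exp(-rT)
C = 9.7133 + 48.51000000 - 44.49385517 = 13.7294


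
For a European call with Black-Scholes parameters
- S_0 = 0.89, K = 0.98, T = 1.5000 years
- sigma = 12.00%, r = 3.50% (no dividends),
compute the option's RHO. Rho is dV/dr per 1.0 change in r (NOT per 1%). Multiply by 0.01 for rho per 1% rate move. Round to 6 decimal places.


Answer: Rho = 0.495232

Derivation:
d1 = -0.2247482293; d2 = -0.3717176138
phi(d1) = 0.3889928109; exp(-qT) = 1.0000000000; exp(-rT) = 0.9488543211
N(d2) = 0.3550515547
Rho = K*T*exp(-rT)*N(d2) = 0.9800 * 1.5000 * 0.9488543211 * 0.3550515547 = 0.495232


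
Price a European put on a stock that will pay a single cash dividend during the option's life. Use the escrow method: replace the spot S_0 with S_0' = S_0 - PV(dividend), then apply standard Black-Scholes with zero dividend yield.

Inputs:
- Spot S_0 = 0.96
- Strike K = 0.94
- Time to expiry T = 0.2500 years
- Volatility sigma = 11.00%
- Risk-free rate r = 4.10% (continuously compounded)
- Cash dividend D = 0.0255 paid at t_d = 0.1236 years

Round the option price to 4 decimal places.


PV(D) = D * exp(-r * t_d) = 0.0255 * 0.99494522 = 0.02537110
S_0' = S_0 - PV(D) = 0.9600 - 0.02537110 = 0.93462890
d1 = (ln(S_0'/K) + (r + sigma^2/2)*T) / (sigma*sqrt(T)) = 0.10967588
d2 = d1 - sigma*sqrt(T) = 0.05467588
exp(-rT) = 0.98980235
N(-d1) = 0.45633321; N(-d2) = 0.47819834
P = K * exp(-rT) * N(-d2) - S_0' * N(-d1) = 0.9400 * 0.98980235 * 0.47819834 - 0.93462890 * 0.45633321 = 0.0184

Answer: Price = 0.0184


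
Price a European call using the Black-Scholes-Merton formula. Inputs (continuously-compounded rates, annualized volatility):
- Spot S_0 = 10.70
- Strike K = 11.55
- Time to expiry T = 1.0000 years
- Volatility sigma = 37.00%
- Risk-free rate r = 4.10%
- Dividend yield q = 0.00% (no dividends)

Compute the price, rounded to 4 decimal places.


Answer: Price = 1.4130

Derivation:
d1 = (ln(S/K) + (r - q + 0.5*sigma^2) * T) / (sigma * sqrt(T)) = 0.08921163
d2 = d1 - sigma * sqrt(T) = -0.28078837
exp(-rT) = 0.95982913; exp(-qT) = 1.00000000
C = S_0 * exp(-qT) * N(d1) - K * exp(-rT) * N(d2)
N(d1) = 0.53554314; N(d2) = 0.38943636
C = 10.7000 * 1.00000000 * 0.53554314 - 11.5500 * 0.95982913 * 0.38943636 = 1.4130


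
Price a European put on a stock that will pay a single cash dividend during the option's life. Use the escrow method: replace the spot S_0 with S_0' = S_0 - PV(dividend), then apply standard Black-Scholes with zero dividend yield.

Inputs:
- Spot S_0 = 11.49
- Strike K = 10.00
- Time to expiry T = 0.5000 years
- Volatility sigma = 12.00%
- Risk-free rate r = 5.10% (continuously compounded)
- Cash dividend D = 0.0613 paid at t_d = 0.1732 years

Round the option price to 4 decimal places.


Answer: Price = 0.0106

Derivation:
PV(D) = D * exp(-r * t_d) = 0.0613 * 0.99120570 = 0.06076091
S_0' = S_0 - PV(D) = 11.4900 - 0.06076091 = 11.42923909
d1 = (ln(S_0'/K) + (r + sigma^2/2)*T) / (sigma*sqrt(T)) = 1.91731781
d2 = d1 - sigma*sqrt(T) = 1.83246500
exp(-rT) = 0.97482238
N(-d1) = 0.02759878; N(-d2) = 0.03344109
P = K * exp(-rT) * N(-d2) - S_0' * N(-d1) = 10.0000 * 0.97482238 * 0.03344109 - 11.42923909 * 0.02759878 = 0.0106


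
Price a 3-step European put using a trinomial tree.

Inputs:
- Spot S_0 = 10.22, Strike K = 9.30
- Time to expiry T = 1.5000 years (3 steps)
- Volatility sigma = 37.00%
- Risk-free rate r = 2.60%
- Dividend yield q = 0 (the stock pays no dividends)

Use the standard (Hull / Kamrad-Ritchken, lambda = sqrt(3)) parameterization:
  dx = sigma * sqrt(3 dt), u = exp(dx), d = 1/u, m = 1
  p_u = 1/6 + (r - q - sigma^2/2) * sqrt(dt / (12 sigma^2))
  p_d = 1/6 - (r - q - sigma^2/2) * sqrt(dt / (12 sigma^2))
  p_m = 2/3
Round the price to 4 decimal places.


dt = T/N = 0.500000; dx = sigma*sqrt(3*dt) = 0.453156
u = exp(dx) = 1.573269; d = 1/u = 0.635619
p_u = 0.143248, p_m = 0.666667, p_d = 0.190086
Discount per step: exp(-r*dt) = 0.987084
Stock lattice S(k, j) with j the centered position index:
  k=0: S(0,+0) = 10.2200
  k=1: S(1,-1) = 6.4960; S(1,+0) = 10.2200; S(1,+1) = 16.0788
  k=2: S(2,-2) = 4.1290; S(2,-1) = 6.4960; S(2,+0) = 10.2200; S(2,+1) = 16.0788; S(2,+2) = 25.2963
  k=3: S(3,-3) = 2.6245; S(3,-2) = 4.1290; S(3,-1) = 6.4960; S(3,+0) = 10.2200; S(3,+1) = 16.0788; S(3,+2) = 25.2963; S(3,+3) = 39.7979
Terminal payoffs V(N, j) = max(K - S_T, 0):
  V(3,-3) = 6.675528; V(3,-2) = 5.170999; V(3,-1) = 2.803972; V(3,+0) = 0.000000; V(3,+1) = 0.000000; V(3,+2) = 0.000000; V(3,+3) = 0.000000
Backward induction: V(k, j) = exp(-r*dt) * [p_u * V(k+1, j+1) + p_m * V(k+1, j) + p_d * V(k+1, j-1)]
  V(2,-2) = exp(-r*dt) * [p_u*2.803972 + p_m*5.170999 + p_d*6.675528] = 5.051816
  V(2,-1) = exp(-r*dt) * [p_u*0.000000 + p_m*2.803972 + p_d*5.170999] = 2.815409
  V(2,+0) = exp(-r*dt) * [p_u*0.000000 + p_m*0.000000 + p_d*2.803972] = 0.526111
  V(2,+1) = exp(-r*dt) * [p_u*0.000000 + p_m*0.000000 + p_d*0.000000] = 0.000000
  V(2,+2) = exp(-r*dt) * [p_u*0.000000 + p_m*0.000000 + p_d*0.000000] = 0.000000
  V(1,-1) = exp(-r*dt) * [p_u*0.526111 + p_m*2.815409 + p_d*5.051816] = 2.874963
  V(1,+0) = exp(-r*dt) * [p_u*0.000000 + p_m*0.526111 + p_d*2.815409] = 0.874467
  V(1,+1) = exp(-r*dt) * [p_u*0.000000 + p_m*0.000000 + p_d*0.526111] = 0.098715
  V(0,+0) = exp(-r*dt) * [p_u*0.098715 + p_m*0.874467 + p_d*2.874963] = 1.128838

Answer: Price = V(0,0) = 1.1288


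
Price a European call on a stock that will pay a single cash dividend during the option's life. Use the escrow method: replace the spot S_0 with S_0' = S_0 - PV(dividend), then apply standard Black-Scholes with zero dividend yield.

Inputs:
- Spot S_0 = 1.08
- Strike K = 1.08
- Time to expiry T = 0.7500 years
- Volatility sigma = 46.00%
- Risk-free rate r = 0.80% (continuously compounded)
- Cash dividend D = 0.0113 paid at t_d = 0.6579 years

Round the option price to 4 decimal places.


PV(D) = D * exp(-r * t_d) = 0.0113 * 0.99475063 = 0.01124068
S_0' = S_0 - PV(D) = 1.0800 - 0.01124068 = 1.06875932
d1 = (ln(S_0'/K) + (r + sigma^2/2)*T) / (sigma*sqrt(T)) = 0.18798379
d2 = d1 - sigma*sqrt(T) = -0.21038790
exp(-rT) = 0.99401796
N(d1) = 0.57455532; N(d2) = 0.41668247
C = S_0' * N(d1) - K * exp(-rT) * N(d2) = 1.06875932 * 0.57455532 - 1.0800 * 0.99401796 * 0.41668247 = 0.1667

Answer: Price = 0.1667


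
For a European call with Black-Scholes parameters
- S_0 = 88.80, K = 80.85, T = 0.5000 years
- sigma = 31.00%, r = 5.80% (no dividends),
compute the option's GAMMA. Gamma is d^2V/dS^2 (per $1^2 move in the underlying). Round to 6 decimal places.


Answer: Gamma = 0.016377

Derivation:
d1 = 0.6697718350; d2 = 0.4505687328
phi(d1) = 0.3187858594; exp(-qT) = 1.0000000000; exp(-rT) = 0.9714164645
Gamma = exp(-qT) * phi(d1) / (S * sigma * sqrt(T)) = 1.0000000000 * 0.3187858594 / (88.8000 * 0.3100 * 0.7071067812) = 0.016377


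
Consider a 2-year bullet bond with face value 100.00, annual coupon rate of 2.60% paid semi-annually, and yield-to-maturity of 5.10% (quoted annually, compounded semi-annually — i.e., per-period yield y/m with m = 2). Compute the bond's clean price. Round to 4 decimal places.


Coupon per period c = face * coupon_rate / m = 1.300000
Periods per year m = 2; per-period yield y/m = 0.025500
Number of cashflows N = 4
Cashflows (t years, CF_t, discount factor 1/(1+y/m)^(m*t), PV):
  t = 0.5000: CF_t = 1.300000, DF = 0.975134, PV = 1.267674
  t = 1.0000: CF_t = 1.300000, DF = 0.950886, PV = 1.236152
  t = 1.5000: CF_t = 1.300000, DF = 0.927242, PV = 1.205414
  t = 2.0000: CF_t = 101.300000, DF = 0.904185, PV = 91.593950
Price P = sum_t PV_t = 95.303191

Answer: Price = 95.3032


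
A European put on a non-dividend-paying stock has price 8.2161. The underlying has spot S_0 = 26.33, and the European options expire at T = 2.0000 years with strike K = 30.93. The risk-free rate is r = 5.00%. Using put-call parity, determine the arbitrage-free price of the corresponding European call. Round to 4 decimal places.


Answer: Call price = 6.5595

Derivation:
Put-call parity: C - P = S_0 * exp(-qT) - K * exp(-rT).
S_0 * exp(-qT) = 26.3300 * 1.00000000 = 26.33000000
K * exp(-rT) = 30.9300 * 0.90483742 = 27.98662134
C = P + S*exp(-qT) - K*exp(-rT)
C = 8.2161 + 26.33000000 - 27.98662134 = 6.5595


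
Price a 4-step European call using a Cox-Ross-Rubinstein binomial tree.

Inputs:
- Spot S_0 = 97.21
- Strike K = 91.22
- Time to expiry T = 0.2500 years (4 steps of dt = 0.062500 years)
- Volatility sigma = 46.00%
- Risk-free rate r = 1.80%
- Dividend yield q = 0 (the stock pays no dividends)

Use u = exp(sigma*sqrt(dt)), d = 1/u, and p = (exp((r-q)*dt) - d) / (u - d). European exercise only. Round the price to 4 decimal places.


Answer: Price = V(0,0) = 12.4485

Derivation:
dt = T/N = 0.062500
u = exp(sigma*sqrt(dt)) = 1.121873; d = 1/u = 0.891366
p = (exp((r-q)*dt) - d) / (u - d) = 0.476165
Discount per step: exp(-r*dt) = 0.998876
Stock lattice S(k, i) with i counting down-moves:
  k=0: S(0,0) = 97.2100
  k=1: S(1,0) = 109.0573; S(1,1) = 86.6497
  k=2: S(2,0) = 122.3485; S(2,1) = 97.2100; S(2,2) = 77.2366
  k=3: S(3,0) = 137.2595; S(3,1) = 109.0573; S(3,2) = 86.6497; S(3,3) = 68.8461
  k=4: S(4,0) = 153.9878; S(4,1) = 122.3485; S(4,2) = 97.2100; S(4,3) = 77.2366; S(4,4) = 61.3671
Terminal payoffs V(N, i) = max(S_T - K, 0):
  V(4,0) = 62.767832; V(4,1) = 31.128507; V(4,2) = 5.990000; V(4,3) = 0.000000; V(4,4) = 0.000000
Backward induction: V(k, i) = exp(-r*dt) * [p * V(k+1, i) + (1-p) * V(k+1, i+1)].
  V(3,0) = exp(-r*dt) * [p*62.767832 + (1-p)*31.128507] = 46.142105
  V(3,1) = exp(-r*dt) * [p*31.128507 + (1-p)*5.990000] = 17.939882
  V(3,2) = exp(-r*dt) * [p*5.990000 + (1-p)*0.000000] = 2.849021
  V(3,3) = exp(-r*dt) * [p*0.000000 + (1-p)*0.000000] = 0.000000
  V(2,0) = exp(-r*dt) * [p*46.142105 + (1-p)*17.939882] = 31.333521
  V(2,1) = exp(-r*dt) * [p*17.939882 + (1-p)*2.849021] = 10.023477
  V(2,2) = exp(-r*dt) * [p*2.849021 + (1-p)*0.000000] = 1.355079
  V(1,0) = exp(-r*dt) * [p*31.333521 + (1-p)*10.023477] = 20.147893
  V(1,1) = exp(-r*dt) * [p*10.023477 + (1-p)*1.355079] = 5.476501
  V(0,0) = exp(-r*dt) * [p*20.147893 + (1-p)*5.476501] = 12.448491


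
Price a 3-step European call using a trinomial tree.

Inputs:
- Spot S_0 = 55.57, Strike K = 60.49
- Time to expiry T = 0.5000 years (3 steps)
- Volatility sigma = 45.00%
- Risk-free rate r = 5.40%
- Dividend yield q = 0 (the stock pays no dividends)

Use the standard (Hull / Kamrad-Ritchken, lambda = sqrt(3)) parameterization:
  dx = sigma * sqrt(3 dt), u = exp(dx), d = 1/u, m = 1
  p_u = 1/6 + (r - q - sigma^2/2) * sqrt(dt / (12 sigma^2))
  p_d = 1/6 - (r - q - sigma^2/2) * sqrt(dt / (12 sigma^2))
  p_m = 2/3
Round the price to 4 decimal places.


dt = T/N = 0.166667; dx = sigma*sqrt(3*dt) = 0.318198
u = exp(dx) = 1.374648; d = 1/u = 0.727459
p_u = 0.154292, p_m = 0.666667, p_d = 0.179041
Discount per step: exp(-r*dt) = 0.991040
Stock lattice S(k, j) with j the centered position index:
  k=0: S(0,+0) = 55.5700
  k=1: S(1,-1) = 40.4249; S(1,+0) = 55.5700; S(1,+1) = 76.3892
  k=2: S(2,-2) = 29.4074; S(2,-1) = 40.4249; S(2,+0) = 55.5700; S(2,+1) = 76.3892; S(2,+2) = 105.0083
  k=3: S(3,-3) = 21.3927; S(3,-2) = 29.4074; S(3,-1) = 40.4249; S(3,+0) = 55.5700; S(3,+1) = 76.3892; S(3,+2) = 105.0083; S(3,+3) = 144.3495
Terminal payoffs V(N, j) = max(S_T - K, 0):
  V(3,-3) = 0.000000; V(3,-2) = 0.000000; V(3,-1) = 0.000000; V(3,+0) = 0.000000; V(3,+1) = 15.899216; V(3,+2) = 44.518321; V(3,+3) = 83.859529
Backward induction: V(k, j) = exp(-r*dt) * [p_u * V(k+1, j+1) + p_m * V(k+1, j) + p_d * V(k+1, j-1)]
  V(2,-2) = exp(-r*dt) * [p_u*0.000000 + p_m*0.000000 + p_d*0.000000] = 0.000000
  V(2,-1) = exp(-r*dt) * [p_u*0.000000 + p_m*0.000000 + p_d*0.000000] = 0.000000
  V(2,+0) = exp(-r*dt) * [p_u*15.899216 + p_m*0.000000 + p_d*0.000000] = 2.431148
  V(2,+1) = exp(-r*dt) * [p_u*44.518321 + p_m*15.899216 + p_d*0.000000] = 17.311802
  V(2,+2) = exp(-r*dt) * [p_u*83.859529 + p_m*44.518321 + p_d*15.899216] = 45.057028
  V(1,-1) = exp(-r*dt) * [p_u*2.431148 + p_m*0.000000 + p_d*0.000000] = 0.371747
  V(1,+0) = exp(-r*dt) * [p_u*17.311802 + p_m*2.431148 + p_d*0.000000] = 4.253389
  V(1,+1) = exp(-r*dt) * [p_u*45.057028 + p_m*17.311802 + p_d*2.431148] = 18.758837
  V(0,+0) = exp(-r*dt) * [p_u*18.758837 + p_m*4.253389 + p_d*0.371747] = 5.744561

Answer: Price = V(0,0) = 5.7446


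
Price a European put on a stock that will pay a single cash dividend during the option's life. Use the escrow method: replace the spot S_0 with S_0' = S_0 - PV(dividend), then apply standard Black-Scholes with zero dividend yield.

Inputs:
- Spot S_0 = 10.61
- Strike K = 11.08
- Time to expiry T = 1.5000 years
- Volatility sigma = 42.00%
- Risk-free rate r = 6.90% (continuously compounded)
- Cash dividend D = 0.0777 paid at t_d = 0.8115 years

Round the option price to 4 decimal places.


Answer: Price = 1.8211

Derivation:
PV(D) = D * exp(-r * t_d) = 0.0777 * 0.94554528 = 0.07346887
S_0' = S_0 - PV(D) = 10.6100 - 0.07346887 = 10.53653113
d1 = (ln(S_0'/K) + (r + sigma^2/2)*T) / (sigma*sqrt(T)) = 0.36063233
d2 = d1 - sigma*sqrt(T) = -0.15376051
exp(-rT) = 0.90167602
N(-d1) = 0.35918716; N(-d2) = 0.56110071
P = K * exp(-rT) * N(-d2) - S_0' * N(-d1) = 11.0800 * 0.90167602 * 0.56110071 - 10.53653113 * 0.35918716 = 1.8211


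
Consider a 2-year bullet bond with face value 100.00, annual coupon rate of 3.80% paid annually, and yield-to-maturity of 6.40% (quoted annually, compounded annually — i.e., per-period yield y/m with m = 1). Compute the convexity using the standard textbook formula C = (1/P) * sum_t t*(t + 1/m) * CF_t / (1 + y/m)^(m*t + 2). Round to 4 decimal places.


Answer: Convexity = 5.1674

Derivation:
Coupon per period c = face * coupon_rate / m = 3.800000
Periods per year m = 1; per-period yield y/m = 0.064000
Number of cashflows N = 2
Cashflows (t years, CF_t, discount factor 1/(1+y/m)^(m*t), PV):
  t = 1.0000: CF_t = 3.800000, DF = 0.939850, PV = 3.571429
  t = 2.0000: CF_t = 103.800000, DF = 0.883317, PV = 91.688337
Price P = sum_t PV_t = 95.259766
Convexity numerator sum_t t*(t + 1/m) * CF_t / (1+y/m)^(m*t + 2):
  t = 1.0000: term = 6.309409
  t = 2.0000: term = 485.939376
Convexity = (1/P) * sum = 492.248786 / 95.259766 = 5.167436


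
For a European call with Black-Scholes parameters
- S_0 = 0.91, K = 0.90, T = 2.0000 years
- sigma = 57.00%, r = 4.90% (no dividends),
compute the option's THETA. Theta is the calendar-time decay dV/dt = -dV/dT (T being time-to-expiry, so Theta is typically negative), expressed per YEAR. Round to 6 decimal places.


d1 = 0.5383313541; d2 = -0.2677703764
phi(d1) = 0.3451283657; exp(-qT) = 1.0000000000; exp(-rT) = 0.9066489038
Theta = -S*exp(-qT)*phi(d1)*sigma/(2*sqrt(T)) - r*K*exp(-rT)*N(d2) + q*S*exp(-qT)*N(d1)
N(d1) = 0.7048258456; N(d2) = 0.3944380372; sqrt(T) = 1.4142135624
Term 1 = -0.9100 * 1.0000000000 * 0.3451283657 * 0.5700 / (2 * 1.4142135624) = -0.0632924503
Term 2 = -0.0490 * 0.9000 * 0.9066489038 * 0.3944380372 = -0.0157709015
Term 3 = 0 (no dividend yield, q = 0)
Theta = -0.0632924503 + (-0.0157709015) + (0.0000000000) = -0.079063

Answer: Theta = -0.079063


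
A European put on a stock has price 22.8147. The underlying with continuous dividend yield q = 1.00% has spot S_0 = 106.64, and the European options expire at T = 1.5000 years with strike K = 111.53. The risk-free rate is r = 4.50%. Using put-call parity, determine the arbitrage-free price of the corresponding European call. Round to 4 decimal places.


Put-call parity: C - P = S_0 * exp(-qT) - K * exp(-rT).
S_0 * exp(-qT) = 106.6400 * 0.98511194 = 105.05233724
K * exp(-rT) = 111.5300 * 0.93472772 = 104.25018268
C = P + S*exp(-qT) - K*exp(-rT)
C = 22.8147 + 105.05233724 - 104.25018268 = 23.6169

Answer: Call price = 23.6169


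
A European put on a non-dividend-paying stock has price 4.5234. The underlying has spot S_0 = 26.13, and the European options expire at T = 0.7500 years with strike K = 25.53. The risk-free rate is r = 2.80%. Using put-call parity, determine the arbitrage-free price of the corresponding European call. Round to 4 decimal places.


Answer: Call price = 5.6539

Derivation:
Put-call parity: C - P = S_0 * exp(-qT) - K * exp(-rT).
S_0 * exp(-qT) = 26.1300 * 1.00000000 = 26.13000000
K * exp(-rT) = 25.5300 * 0.97921896 = 24.99946017
C = P + S*exp(-qT) - K*exp(-rT)
C = 4.5234 + 26.13000000 - 24.99946017 = 5.6539


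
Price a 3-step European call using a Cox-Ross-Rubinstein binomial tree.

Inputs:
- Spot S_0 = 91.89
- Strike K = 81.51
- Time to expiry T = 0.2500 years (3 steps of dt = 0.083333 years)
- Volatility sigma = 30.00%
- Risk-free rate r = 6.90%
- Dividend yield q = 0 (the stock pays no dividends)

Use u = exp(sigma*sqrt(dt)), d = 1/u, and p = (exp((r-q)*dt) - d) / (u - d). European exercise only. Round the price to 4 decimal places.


dt = T/N = 0.083333
u = exp(sigma*sqrt(dt)) = 1.090463; d = 1/u = 0.917042
p = (exp((r-q)*dt) - d) / (u - d) = 0.511615
Discount per step: exp(-r*dt) = 0.994266
Stock lattice S(k, i) with i counting down-moves:
  k=0: S(0,0) = 91.8900
  k=1: S(1,0) = 100.2027; S(1,1) = 84.2669
  k=2: S(2,0) = 109.2673; S(2,1) = 91.8900; S(2,2) = 77.2763
  k=3: S(3,0) = 119.1520; S(3,1) = 100.2027; S(3,2) = 84.2669; S(3,3) = 70.8656
Terminal payoffs V(N, i) = max(S_T - K, 0):
  V(3,0) = 37.641981; V(3,1) = 18.692661; V(3,2) = 2.756944; V(3,3) = 0.000000
Backward induction: V(k, i) = exp(-r*dt) * [p * V(k+1, i) + (1-p) * V(k+1, i+1)].
  V(2,0) = exp(-r*dt) * [p*37.641981 + (1-p)*18.692661] = 28.224650
  V(2,1) = exp(-r*dt) * [p*18.692661 + (1-p)*2.756944] = 10.847338
  V(2,2) = exp(-r*dt) * [p*2.756944 + (1-p)*0.000000] = 1.402406
  V(1,0) = exp(-r*dt) * [p*28.224650 + (1-p)*10.847338] = 19.624657
  V(1,1) = exp(-r*dt) * [p*10.847338 + (1-p)*1.402406] = 6.198825
  V(0,0) = exp(-r*dt) * [p*19.624657 + (1-p)*6.198825] = 12.992753

Answer: Price = V(0,0) = 12.9928


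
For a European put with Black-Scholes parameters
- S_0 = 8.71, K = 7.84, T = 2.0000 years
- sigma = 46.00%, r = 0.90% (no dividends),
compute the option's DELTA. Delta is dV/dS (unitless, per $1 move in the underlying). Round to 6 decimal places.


Answer: Delta = -0.303381

Derivation:
d1 = 0.5147014220; d2 = -0.1358368167
phi(d1) = 0.3494491190; exp(-qT) = 1.0000000000; exp(-rT) = 0.9821610324
N(-d1) = 0.3033808398
Delta = -exp(-qT) * N(-d1) = -1.0000000000 * 0.3033808398 = -0.303381


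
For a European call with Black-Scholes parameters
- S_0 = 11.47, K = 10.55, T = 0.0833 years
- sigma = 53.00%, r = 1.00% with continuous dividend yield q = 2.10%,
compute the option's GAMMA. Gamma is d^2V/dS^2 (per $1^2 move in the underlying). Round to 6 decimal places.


d1 = 0.6170750636; d2 = 0.4641078449
phi(d1) = 0.3297800538; exp(-qT) = 0.9982522291; exp(-rT) = 0.9991673468
Gamma = exp(-qT) * phi(d1) / (S * sigma * sqrt(T)) = 0.9982522291 * 0.3297800538 / (11.4700 * 0.5300 * 0.2886173938) = 0.187630

Answer: Gamma = 0.187630


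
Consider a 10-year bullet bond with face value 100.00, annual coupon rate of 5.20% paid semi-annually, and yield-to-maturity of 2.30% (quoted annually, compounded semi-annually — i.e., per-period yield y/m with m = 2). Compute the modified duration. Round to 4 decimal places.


Answer: Modified duration = 8.0917

Derivation:
Coupon per period c = face * coupon_rate / m = 2.600000
Periods per year m = 2; per-period yield y/m = 0.011500
Number of cashflows N = 20
Cashflows (t years, CF_t, discount factor 1/(1+y/m)^(m*t), PV):
  t = 0.5000: CF_t = 2.600000, DF = 0.988631, PV = 2.570440
  t = 1.0000: CF_t = 2.600000, DF = 0.977391, PV = 2.541216
  t = 1.5000: CF_t = 2.600000, DF = 0.966279, PV = 2.512324
  t = 2.0000: CF_t = 2.600000, DF = 0.955293, PV = 2.483761
  t = 2.5000: CF_t = 2.600000, DF = 0.944432, PV = 2.455522
  t = 3.0000: CF_t = 2.600000, DF = 0.933694, PV = 2.427605
  t = 3.5000: CF_t = 2.600000, DF = 0.923079, PV = 2.400005
  t = 4.0000: CF_t = 2.600000, DF = 0.912584, PV = 2.372719
  t = 4.5000: CF_t = 2.600000, DF = 0.902209, PV = 2.345743
  t = 5.0000: CF_t = 2.600000, DF = 0.891951, PV = 2.319073
  t = 5.5000: CF_t = 2.600000, DF = 0.881810, PV = 2.292707
  t = 6.0000: CF_t = 2.600000, DF = 0.871785, PV = 2.266641
  t = 6.5000: CF_t = 2.600000, DF = 0.861873, PV = 2.240871
  t = 7.0000: CF_t = 2.600000, DF = 0.852075, PV = 2.215394
  t = 7.5000: CF_t = 2.600000, DF = 0.842387, PV = 2.190206
  t = 8.0000: CF_t = 2.600000, DF = 0.832810, PV = 2.165305
  t = 8.5000: CF_t = 2.600000, DF = 0.823341, PV = 2.140687
  t = 9.0000: CF_t = 2.600000, DF = 0.813981, PV = 2.116349
  t = 9.5000: CF_t = 2.600000, DF = 0.804726, PV = 2.092288
  t = 10.0000: CF_t = 102.600000, DF = 0.795577, PV = 81.626207
Price P = sum_t PV_t = 125.775065
First compute Macaulay numerator sum_t t * PV_t:
  t * PV_t at t = 0.5000: 1.285220
  t * PV_t at t = 1.0000: 2.541216
  t * PV_t at t = 1.5000: 3.768486
  t * PV_t at t = 2.0000: 4.967522
  t * PV_t at t = 2.5000: 6.138806
  t * PV_t at t = 3.0000: 7.282815
  t * PV_t at t = 3.5000: 8.400017
  t * PV_t at t = 4.0000: 9.490875
  t * PV_t at t = 4.5000: 10.555842
  t * PV_t at t = 5.0000: 11.595367
  t * PV_t at t = 5.5000: 12.609889
  t * PV_t at t = 6.0000: 13.599845
  t * PV_t at t = 6.5000: 14.565660
  t * PV_t at t = 7.0000: 15.507756
  t * PV_t at t = 7.5000: 16.426548
  t * PV_t at t = 8.0000: 17.322443
  t * PV_t at t = 8.5000: 18.195844
  t * PV_t at t = 9.0000: 19.047145
  t * PV_t at t = 9.5000: 19.876737
  t * PV_t at t = 10.0000: 816.262075
Macaulay duration D = 1029.440108 / 125.775065 = 8.184771
Modified duration = D / (1 + y/m) = 8.184771 / (1 + 0.011500) = 8.091716


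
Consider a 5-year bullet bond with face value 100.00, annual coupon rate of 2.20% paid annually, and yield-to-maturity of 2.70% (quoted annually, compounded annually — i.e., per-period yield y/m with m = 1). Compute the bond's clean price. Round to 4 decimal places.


Answer: Price = 97.6904

Derivation:
Coupon per period c = face * coupon_rate / m = 2.200000
Periods per year m = 1; per-period yield y/m = 0.027000
Number of cashflows N = 5
Cashflows (t years, CF_t, discount factor 1/(1+y/m)^(m*t), PV):
  t = 1.0000: CF_t = 2.200000, DF = 0.973710, PV = 2.142162
  t = 2.0000: CF_t = 2.200000, DF = 0.948111, PV = 2.085844
  t = 3.0000: CF_t = 2.200000, DF = 0.923185, PV = 2.031007
  t = 4.0000: CF_t = 2.200000, DF = 0.898914, PV = 1.977611
  t = 5.0000: CF_t = 102.200000, DF = 0.875282, PV = 89.453776
Price P = sum_t PV_t = 97.690399


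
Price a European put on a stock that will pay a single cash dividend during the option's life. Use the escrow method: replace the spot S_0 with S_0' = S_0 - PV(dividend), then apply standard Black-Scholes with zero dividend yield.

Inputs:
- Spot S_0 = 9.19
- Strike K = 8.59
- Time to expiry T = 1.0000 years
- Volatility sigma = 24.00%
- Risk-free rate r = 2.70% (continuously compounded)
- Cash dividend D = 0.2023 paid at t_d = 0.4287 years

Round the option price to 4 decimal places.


PV(D) = D * exp(-r * t_d) = 0.2023 * 0.98849183 = 0.19997190
S_0' = S_0 - PV(D) = 9.1900 - 0.19997190 = 8.99002810
d1 = (ln(S_0'/K) + (r + sigma^2/2)*T) / (sigma*sqrt(T)) = 0.42215516
d2 = d1 - sigma*sqrt(T) = 0.18215516
exp(-rT) = 0.97336124
N(-d1) = 0.33645588; N(-d2) = 0.42773048
P = K * exp(-rT) * N(-d2) - S_0' * N(-d1) = 8.5900 * 0.97336124 * 0.42773048 - 8.99002810 * 0.33645588 = 0.5516

Answer: Price = 0.5516


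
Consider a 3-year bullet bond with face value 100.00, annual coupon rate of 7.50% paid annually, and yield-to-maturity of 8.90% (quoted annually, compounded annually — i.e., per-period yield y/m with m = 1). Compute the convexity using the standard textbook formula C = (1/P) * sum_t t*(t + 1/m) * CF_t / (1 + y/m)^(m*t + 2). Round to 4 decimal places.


Coupon per period c = face * coupon_rate / m = 7.500000
Periods per year m = 1; per-period yield y/m = 0.089000
Number of cashflows N = 3
Cashflows (t years, CF_t, discount factor 1/(1+y/m)^(m*t), PV):
  t = 1.0000: CF_t = 7.500000, DF = 0.918274, PV = 6.887052
  t = 2.0000: CF_t = 7.500000, DF = 0.843226, PV = 6.324199
  t = 3.0000: CF_t = 107.500000, DF = 0.774313, PV = 83.238611
Price P = sum_t PV_t = 96.449862
Convexity numerator sum_t t*(t + 1/m) * CF_t / (1+y/m)^(m*t + 2):
  t = 1.0000: term = 11.614690
  t = 2.0000: term = 31.996391
  t = 3.0000: term = 842.268020
Convexity = (1/P) * sum = 885.879101 / 96.449862 = 9.184866

Answer: Convexity = 9.1849


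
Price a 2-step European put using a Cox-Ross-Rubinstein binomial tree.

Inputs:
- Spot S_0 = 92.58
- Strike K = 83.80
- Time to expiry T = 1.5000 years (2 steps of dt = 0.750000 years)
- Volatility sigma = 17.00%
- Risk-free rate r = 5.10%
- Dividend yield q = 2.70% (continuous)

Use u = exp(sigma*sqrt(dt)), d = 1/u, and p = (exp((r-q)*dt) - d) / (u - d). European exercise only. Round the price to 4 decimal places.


dt = T/N = 0.750000
u = exp(sigma*sqrt(dt)) = 1.158614; d = 1/u = 0.863100
p = (exp((r-q)*dt) - d) / (u - d) = 0.524723
Discount per step: exp(-r*dt) = 0.962472
Stock lattice S(k, i) with i counting down-moves:
  k=0: S(0,0) = 92.5800
  k=1: S(1,0) = 107.2645; S(1,1) = 79.9058
  k=2: S(2,0) = 124.2781; S(2,1) = 92.5800; S(2,2) = 68.9667
Terminal payoffs V(N, i) = max(K - S_T, 0):
  V(2,0) = 0.000000; V(2,1) = 0.000000; V(2,2) = 14.833250
Backward induction: V(k, i) = exp(-r*dt) * [p * V(k+1, i) + (1-p) * V(k+1, i+1)].
  V(1,0) = exp(-r*dt) * [p*0.000000 + (1-p)*0.000000] = 0.000000
  V(1,1) = exp(-r*dt) * [p*0.000000 + (1-p)*14.833250] = 6.785341
  V(0,0) = exp(-r*dt) * [p*0.000000 + (1-p)*6.785341] = 3.103895

Answer: Price = V(0,0) = 3.1039


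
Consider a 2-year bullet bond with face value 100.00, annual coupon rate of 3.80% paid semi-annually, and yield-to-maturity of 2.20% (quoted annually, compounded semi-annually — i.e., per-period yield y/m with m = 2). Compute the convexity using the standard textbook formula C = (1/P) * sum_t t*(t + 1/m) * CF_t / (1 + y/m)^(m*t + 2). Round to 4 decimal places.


Answer: Convexity = 4.7149

Derivation:
Coupon per period c = face * coupon_rate / m = 1.900000
Periods per year m = 2; per-period yield y/m = 0.011000
Number of cashflows N = 4
Cashflows (t years, CF_t, discount factor 1/(1+y/m)^(m*t), PV):
  t = 0.5000: CF_t = 1.900000, DF = 0.989120, PV = 1.879327
  t = 1.0000: CF_t = 1.900000, DF = 0.978358, PV = 1.858880
  t = 1.5000: CF_t = 1.900000, DF = 0.967713, PV = 1.838655
  t = 2.0000: CF_t = 101.900000, DF = 0.957184, PV = 97.537038
Price P = sum_t PV_t = 103.113899
Convexity numerator sum_t t*(t + 1/m) * CF_t / (1+y/m)^(m*t + 2):
  t = 0.5000: term = 0.919327
  t = 1.0000: term = 2.727974
  t = 1.5000: term = 5.396586
  t = 2.0000: term = 477.130583
Convexity = (1/P) * sum = 486.174470 / 103.113899 = 4.714927


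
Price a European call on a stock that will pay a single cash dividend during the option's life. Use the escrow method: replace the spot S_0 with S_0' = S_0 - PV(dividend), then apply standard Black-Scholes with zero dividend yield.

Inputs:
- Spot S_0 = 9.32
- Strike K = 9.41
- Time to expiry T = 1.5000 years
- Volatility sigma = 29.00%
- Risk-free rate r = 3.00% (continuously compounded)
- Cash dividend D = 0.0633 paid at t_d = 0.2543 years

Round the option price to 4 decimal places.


PV(D) = D * exp(-r * t_d) = 0.0633 * 0.99240003 = 0.06281892
S_0' = S_0 - PV(D) = 9.3200 - 0.06281892 = 9.25718108
d1 = (ln(S_0'/K) + (r + sigma^2/2)*T) / (sigma*sqrt(T)) = 0.25818644
d2 = d1 - sigma*sqrt(T) = -0.09698957
exp(-rT) = 0.95599748
N(d1) = 0.60186849; N(d2) = 0.46136734
C = S_0' * N(d1) - K * exp(-rT) * N(d2) = 9.25718108 * 0.60186849 - 9.4100 * 0.95599748 * 0.46136734 = 1.4212

Answer: Price = 1.4212


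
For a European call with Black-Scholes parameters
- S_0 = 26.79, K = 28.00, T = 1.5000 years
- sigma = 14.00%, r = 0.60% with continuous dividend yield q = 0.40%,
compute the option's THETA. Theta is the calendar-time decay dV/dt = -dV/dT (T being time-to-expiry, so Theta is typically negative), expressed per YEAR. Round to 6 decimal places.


d1 = -0.1544101565; d2 = -0.3258744385
phi(d1) = 0.3942146262; exp(-qT) = 0.9940179641; exp(-rT) = 0.9910403788
Theta = -S*exp(-qT)*phi(d1)*sigma/(2*sqrt(T)) - r*K*exp(-rT)*N(d2) + q*S*exp(-qT)*N(d1)
N(d1) = 0.4386431730; N(d2) = 0.3722596780; sqrt(T) = 1.2247448714
Term 1 = -26.7900 * 0.9940179641 * 0.3942146262 * 0.1400 / (2 * 1.2247448714) = -0.6000011610
Term 2 = -0.0060 * 28.0000 * 0.9910403788 * 0.3722596780 = -0.0619792945
Term 3 = 0.0040 * 26.7900 * 0.9940179641 * 0.4386431730 = 0.0467238168
Theta = -0.6000011610 + (-0.0619792945) + (0.0467238168) = -0.615257

Answer: Theta = -0.615257


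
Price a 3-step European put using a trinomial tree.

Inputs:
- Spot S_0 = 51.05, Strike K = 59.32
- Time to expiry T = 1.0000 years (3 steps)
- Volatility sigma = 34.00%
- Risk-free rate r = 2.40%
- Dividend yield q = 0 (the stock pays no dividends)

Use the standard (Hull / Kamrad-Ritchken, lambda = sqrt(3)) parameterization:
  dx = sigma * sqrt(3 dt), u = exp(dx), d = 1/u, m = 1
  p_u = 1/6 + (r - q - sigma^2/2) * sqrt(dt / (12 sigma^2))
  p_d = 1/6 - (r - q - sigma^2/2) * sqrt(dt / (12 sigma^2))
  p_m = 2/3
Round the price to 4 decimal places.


Answer: Price = V(0,0) = 11.5410

Derivation:
dt = T/N = 0.333333; dx = sigma*sqrt(3*dt) = 0.340000
u = exp(dx) = 1.404948; d = 1/u = 0.711770
p_u = 0.150098, p_m = 0.666667, p_d = 0.183235
Discount per step: exp(-r*dt) = 0.992032
Stock lattice S(k, j) with j the centered position index:
  k=0: S(0,+0) = 51.0500
  k=1: S(1,-1) = 36.3359; S(1,+0) = 51.0500; S(1,+1) = 71.7226
  k=2: S(2,-2) = 25.8628; S(2,-1) = 36.3359; S(2,+0) = 51.0500; S(2,+1) = 71.7226; S(2,+2) = 100.7665
  k=3: S(3,-3) = 18.4084; S(3,-2) = 25.8628; S(3,-1) = 36.3359; S(3,+0) = 51.0500; S(3,+1) = 71.7226; S(3,+2) = 100.7665; S(3,+3) = 141.5716
Terminal payoffs V(N, j) = max(K - S_T, 0):
  V(3,-3) = 40.911628; V(3,-2) = 33.457203; V(3,-1) = 22.984125; V(3,+0) = 8.270000; V(3,+1) = 0.000000; V(3,+2) = 0.000000; V(3,+3) = 0.000000
Backward induction: V(k, j) = exp(-r*dt) * [p_u * V(k+1, j+1) + p_m * V(k+1, j) + p_d * V(k+1, j-1)]
  V(2,-2) = exp(-r*dt) * [p_u*22.984125 + p_m*33.457203 + p_d*40.911628] = 32.986180
  V(2,-1) = exp(-r*dt) * [p_u*8.270000 + p_m*22.984125 + p_d*33.457203] = 22.513769
  V(2,+0) = exp(-r*dt) * [p_u*0.000000 + p_m*8.270000 + p_d*22.984125] = 9.647348
  V(2,+1) = exp(-r*dt) * [p_u*0.000000 + p_m*0.000000 + p_d*8.270000] = 1.503281
  V(2,+2) = exp(-r*dt) * [p_u*0.000000 + p_m*0.000000 + p_d*0.000000] = 0.000000
  V(1,-1) = exp(-r*dt) * [p_u*9.647348 + p_m*22.513769 + p_d*32.986180] = 22.322166
  V(1,+0) = exp(-r*dt) * [p_u*1.503281 + p_m*9.647348 + p_d*22.513769] = 10.696606
  V(1,+1) = exp(-r*dt) * [p_u*0.000000 + p_m*1.503281 + p_d*9.647348] = 2.747851
  V(0,+0) = exp(-r*dt) * [p_u*2.747851 + p_m*10.696606 + p_d*22.322166] = 11.541028
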